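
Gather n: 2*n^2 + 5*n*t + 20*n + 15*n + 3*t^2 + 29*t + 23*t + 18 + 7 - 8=2*n^2 + n*(5*t + 35) + 3*t^2 + 52*t + 17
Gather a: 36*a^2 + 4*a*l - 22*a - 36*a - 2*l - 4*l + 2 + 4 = 36*a^2 + a*(4*l - 58) - 6*l + 6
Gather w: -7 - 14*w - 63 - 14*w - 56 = -28*w - 126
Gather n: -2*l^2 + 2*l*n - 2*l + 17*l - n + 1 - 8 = -2*l^2 + 15*l + n*(2*l - 1) - 7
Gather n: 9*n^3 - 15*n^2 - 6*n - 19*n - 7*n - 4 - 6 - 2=9*n^3 - 15*n^2 - 32*n - 12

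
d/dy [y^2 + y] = 2*y + 1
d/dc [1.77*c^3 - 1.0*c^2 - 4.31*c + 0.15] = 5.31*c^2 - 2.0*c - 4.31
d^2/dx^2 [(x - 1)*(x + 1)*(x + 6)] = 6*x + 12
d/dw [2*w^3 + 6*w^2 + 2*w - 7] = 6*w^2 + 12*w + 2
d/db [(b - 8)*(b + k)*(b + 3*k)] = 3*b^2 + 8*b*k - 16*b + 3*k^2 - 32*k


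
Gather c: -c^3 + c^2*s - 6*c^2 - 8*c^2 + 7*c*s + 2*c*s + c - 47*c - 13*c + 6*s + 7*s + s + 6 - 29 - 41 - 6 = -c^3 + c^2*(s - 14) + c*(9*s - 59) + 14*s - 70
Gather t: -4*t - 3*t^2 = -3*t^2 - 4*t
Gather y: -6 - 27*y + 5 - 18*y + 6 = 5 - 45*y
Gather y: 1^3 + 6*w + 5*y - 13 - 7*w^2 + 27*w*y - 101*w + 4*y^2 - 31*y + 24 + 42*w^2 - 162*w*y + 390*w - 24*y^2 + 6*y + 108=35*w^2 + 295*w - 20*y^2 + y*(-135*w - 20) + 120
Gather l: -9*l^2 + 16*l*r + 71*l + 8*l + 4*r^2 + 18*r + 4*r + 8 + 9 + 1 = -9*l^2 + l*(16*r + 79) + 4*r^2 + 22*r + 18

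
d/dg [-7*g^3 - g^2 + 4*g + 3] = -21*g^2 - 2*g + 4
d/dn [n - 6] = 1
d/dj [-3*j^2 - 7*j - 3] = -6*j - 7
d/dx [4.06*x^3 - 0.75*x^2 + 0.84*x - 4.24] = 12.18*x^2 - 1.5*x + 0.84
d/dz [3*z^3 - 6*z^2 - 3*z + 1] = 9*z^2 - 12*z - 3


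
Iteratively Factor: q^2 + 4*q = (q + 4)*(q)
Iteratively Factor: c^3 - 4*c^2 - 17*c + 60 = (c + 4)*(c^2 - 8*c + 15) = (c - 3)*(c + 4)*(c - 5)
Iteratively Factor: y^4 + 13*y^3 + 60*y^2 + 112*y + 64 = (y + 4)*(y^3 + 9*y^2 + 24*y + 16) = (y + 4)^2*(y^2 + 5*y + 4) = (y + 1)*(y + 4)^2*(y + 4)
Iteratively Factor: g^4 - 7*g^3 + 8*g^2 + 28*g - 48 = (g - 3)*(g^3 - 4*g^2 - 4*g + 16) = (g - 3)*(g + 2)*(g^2 - 6*g + 8) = (g - 4)*(g - 3)*(g + 2)*(g - 2)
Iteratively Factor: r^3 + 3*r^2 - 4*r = (r + 4)*(r^2 - r) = r*(r + 4)*(r - 1)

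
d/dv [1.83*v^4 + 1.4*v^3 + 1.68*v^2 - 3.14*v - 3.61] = 7.32*v^3 + 4.2*v^2 + 3.36*v - 3.14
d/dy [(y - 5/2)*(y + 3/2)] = 2*y - 1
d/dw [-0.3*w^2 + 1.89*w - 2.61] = 1.89 - 0.6*w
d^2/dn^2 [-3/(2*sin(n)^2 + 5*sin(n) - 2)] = 3*(16*sin(n)^4 + 30*sin(n)^3 + 17*sin(n)^2 - 50*sin(n) - 58)/(5*sin(n) - cos(2*n) - 1)^3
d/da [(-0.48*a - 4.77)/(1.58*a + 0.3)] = (11.680308*a + 2.21778)/(1.58*a + 0.3)^3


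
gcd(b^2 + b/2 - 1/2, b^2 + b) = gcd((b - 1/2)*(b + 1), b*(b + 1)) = b + 1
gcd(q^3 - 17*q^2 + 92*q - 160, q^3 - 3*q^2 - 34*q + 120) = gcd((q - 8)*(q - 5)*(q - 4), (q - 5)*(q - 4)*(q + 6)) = q^2 - 9*q + 20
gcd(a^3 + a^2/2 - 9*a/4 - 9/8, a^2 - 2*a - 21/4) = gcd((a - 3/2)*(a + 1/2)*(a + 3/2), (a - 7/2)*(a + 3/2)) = a + 3/2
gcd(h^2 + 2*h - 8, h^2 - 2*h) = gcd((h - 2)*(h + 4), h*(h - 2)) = h - 2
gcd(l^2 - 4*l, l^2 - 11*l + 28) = l - 4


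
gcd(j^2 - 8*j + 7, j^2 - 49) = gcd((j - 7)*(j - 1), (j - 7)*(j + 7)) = j - 7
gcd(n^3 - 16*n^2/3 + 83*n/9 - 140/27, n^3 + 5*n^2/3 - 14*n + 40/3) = n - 4/3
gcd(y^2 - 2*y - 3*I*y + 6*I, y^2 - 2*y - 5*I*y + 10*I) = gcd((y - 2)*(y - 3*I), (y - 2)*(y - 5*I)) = y - 2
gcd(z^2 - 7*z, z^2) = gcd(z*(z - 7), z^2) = z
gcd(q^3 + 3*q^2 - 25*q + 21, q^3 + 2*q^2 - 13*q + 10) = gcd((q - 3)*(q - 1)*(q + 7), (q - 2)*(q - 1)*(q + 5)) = q - 1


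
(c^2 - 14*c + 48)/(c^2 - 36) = (c - 8)/(c + 6)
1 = 1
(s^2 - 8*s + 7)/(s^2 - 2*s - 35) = (s - 1)/(s + 5)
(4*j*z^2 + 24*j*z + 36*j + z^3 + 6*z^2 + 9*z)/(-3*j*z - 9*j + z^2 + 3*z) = (4*j*z + 12*j + z^2 + 3*z)/(-3*j + z)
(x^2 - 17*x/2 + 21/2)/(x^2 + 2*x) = (2*x^2 - 17*x + 21)/(2*x*(x + 2))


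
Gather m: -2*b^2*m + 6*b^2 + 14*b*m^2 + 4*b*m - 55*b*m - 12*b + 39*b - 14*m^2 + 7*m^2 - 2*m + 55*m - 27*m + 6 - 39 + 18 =6*b^2 + 27*b + m^2*(14*b - 7) + m*(-2*b^2 - 51*b + 26) - 15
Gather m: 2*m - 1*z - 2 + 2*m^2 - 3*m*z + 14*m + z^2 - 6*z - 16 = 2*m^2 + m*(16 - 3*z) + z^2 - 7*z - 18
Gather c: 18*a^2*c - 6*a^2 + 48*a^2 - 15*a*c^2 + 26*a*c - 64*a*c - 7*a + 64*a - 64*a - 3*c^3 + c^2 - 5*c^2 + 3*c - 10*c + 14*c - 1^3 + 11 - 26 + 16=42*a^2 - 7*a - 3*c^3 + c^2*(-15*a - 4) + c*(18*a^2 - 38*a + 7)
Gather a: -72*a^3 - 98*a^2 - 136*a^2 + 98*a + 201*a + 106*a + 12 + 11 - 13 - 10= -72*a^3 - 234*a^2 + 405*a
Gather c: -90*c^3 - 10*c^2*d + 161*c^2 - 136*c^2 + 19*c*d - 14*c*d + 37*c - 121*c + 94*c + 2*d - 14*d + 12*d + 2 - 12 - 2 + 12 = -90*c^3 + c^2*(25 - 10*d) + c*(5*d + 10)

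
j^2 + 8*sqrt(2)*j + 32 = (j + 4*sqrt(2))^2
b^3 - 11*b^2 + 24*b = b*(b - 8)*(b - 3)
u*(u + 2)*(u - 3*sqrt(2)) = u^3 - 3*sqrt(2)*u^2 + 2*u^2 - 6*sqrt(2)*u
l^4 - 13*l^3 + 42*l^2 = l^2*(l - 7)*(l - 6)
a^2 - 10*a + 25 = (a - 5)^2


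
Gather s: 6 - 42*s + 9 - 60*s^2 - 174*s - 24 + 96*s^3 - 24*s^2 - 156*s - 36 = 96*s^3 - 84*s^2 - 372*s - 45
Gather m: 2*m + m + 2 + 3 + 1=3*m + 6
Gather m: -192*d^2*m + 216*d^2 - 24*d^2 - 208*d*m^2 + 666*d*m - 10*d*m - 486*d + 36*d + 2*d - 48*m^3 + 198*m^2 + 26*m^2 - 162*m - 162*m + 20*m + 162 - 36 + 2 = 192*d^2 - 448*d - 48*m^3 + m^2*(224 - 208*d) + m*(-192*d^2 + 656*d - 304) + 128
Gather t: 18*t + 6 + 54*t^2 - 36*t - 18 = 54*t^2 - 18*t - 12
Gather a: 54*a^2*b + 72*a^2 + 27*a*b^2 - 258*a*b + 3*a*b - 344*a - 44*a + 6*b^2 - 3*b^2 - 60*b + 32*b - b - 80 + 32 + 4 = a^2*(54*b + 72) + a*(27*b^2 - 255*b - 388) + 3*b^2 - 29*b - 44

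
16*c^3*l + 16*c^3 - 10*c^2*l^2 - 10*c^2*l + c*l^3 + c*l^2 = (-8*c + l)*(-2*c + l)*(c*l + c)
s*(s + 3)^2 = s^3 + 6*s^2 + 9*s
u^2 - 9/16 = (u - 3/4)*(u + 3/4)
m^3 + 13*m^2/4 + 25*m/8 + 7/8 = (m + 1/2)*(m + 1)*(m + 7/4)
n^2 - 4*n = n*(n - 4)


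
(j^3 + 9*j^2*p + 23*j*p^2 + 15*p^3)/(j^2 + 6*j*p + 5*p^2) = j + 3*p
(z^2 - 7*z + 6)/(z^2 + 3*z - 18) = (z^2 - 7*z + 6)/(z^2 + 3*z - 18)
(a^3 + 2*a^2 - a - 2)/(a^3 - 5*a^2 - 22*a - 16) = (a - 1)/(a - 8)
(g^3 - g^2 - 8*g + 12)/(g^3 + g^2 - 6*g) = (g - 2)/g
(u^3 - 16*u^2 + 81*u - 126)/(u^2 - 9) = (u^2 - 13*u + 42)/(u + 3)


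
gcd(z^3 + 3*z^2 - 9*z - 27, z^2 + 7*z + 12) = z + 3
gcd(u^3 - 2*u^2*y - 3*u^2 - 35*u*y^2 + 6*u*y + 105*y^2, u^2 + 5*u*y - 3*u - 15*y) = u^2 + 5*u*y - 3*u - 15*y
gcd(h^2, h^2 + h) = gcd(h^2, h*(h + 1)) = h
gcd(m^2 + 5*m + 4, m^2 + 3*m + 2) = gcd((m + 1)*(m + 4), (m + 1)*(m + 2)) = m + 1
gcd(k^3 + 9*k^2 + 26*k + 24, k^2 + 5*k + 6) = k^2 + 5*k + 6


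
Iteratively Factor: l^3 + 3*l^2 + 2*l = (l)*(l^2 + 3*l + 2) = l*(l + 2)*(l + 1)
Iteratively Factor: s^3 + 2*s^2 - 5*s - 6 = (s - 2)*(s^2 + 4*s + 3) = (s - 2)*(s + 1)*(s + 3)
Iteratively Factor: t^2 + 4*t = (t)*(t + 4)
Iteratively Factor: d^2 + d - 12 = (d - 3)*(d + 4)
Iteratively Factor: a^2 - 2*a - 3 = (a + 1)*(a - 3)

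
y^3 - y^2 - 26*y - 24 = (y - 6)*(y + 1)*(y + 4)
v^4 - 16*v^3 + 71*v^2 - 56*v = v*(v - 8)*(v - 7)*(v - 1)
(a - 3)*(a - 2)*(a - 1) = a^3 - 6*a^2 + 11*a - 6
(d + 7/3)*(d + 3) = d^2 + 16*d/3 + 7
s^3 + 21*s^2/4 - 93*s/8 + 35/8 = (s - 5/4)*(s - 1/2)*(s + 7)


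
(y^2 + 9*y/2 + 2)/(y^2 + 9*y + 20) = (y + 1/2)/(y + 5)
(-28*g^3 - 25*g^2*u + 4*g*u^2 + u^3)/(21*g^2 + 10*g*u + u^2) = (-4*g^2 - 3*g*u + u^2)/(3*g + u)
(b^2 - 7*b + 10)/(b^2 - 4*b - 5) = (b - 2)/(b + 1)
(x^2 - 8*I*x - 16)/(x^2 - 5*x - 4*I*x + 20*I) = (x - 4*I)/(x - 5)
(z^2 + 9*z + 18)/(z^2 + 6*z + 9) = (z + 6)/(z + 3)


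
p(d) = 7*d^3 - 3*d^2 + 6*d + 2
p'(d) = 21*d^2 - 6*d + 6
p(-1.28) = -25.28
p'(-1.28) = 48.09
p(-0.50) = -2.62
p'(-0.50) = 14.25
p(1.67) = 36.26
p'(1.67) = 54.55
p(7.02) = 2317.92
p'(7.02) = 998.77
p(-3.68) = -409.56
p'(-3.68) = 312.47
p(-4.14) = -570.96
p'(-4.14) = 390.77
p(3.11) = 202.21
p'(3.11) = 190.45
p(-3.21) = -279.71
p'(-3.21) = 241.65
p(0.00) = 2.00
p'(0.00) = 6.00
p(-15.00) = -24388.00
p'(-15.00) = 4821.00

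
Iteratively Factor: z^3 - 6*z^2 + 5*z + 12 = (z - 3)*(z^2 - 3*z - 4) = (z - 3)*(z + 1)*(z - 4)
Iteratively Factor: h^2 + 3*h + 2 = (h + 1)*(h + 2)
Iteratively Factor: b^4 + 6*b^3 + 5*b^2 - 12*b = (b + 4)*(b^3 + 2*b^2 - 3*b) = (b + 3)*(b + 4)*(b^2 - b) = b*(b + 3)*(b + 4)*(b - 1)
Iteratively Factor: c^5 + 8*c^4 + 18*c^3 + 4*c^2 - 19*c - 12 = (c + 1)*(c^4 + 7*c^3 + 11*c^2 - 7*c - 12) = (c + 1)*(c + 3)*(c^3 + 4*c^2 - c - 4) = (c + 1)^2*(c + 3)*(c^2 + 3*c - 4) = (c - 1)*(c + 1)^2*(c + 3)*(c + 4)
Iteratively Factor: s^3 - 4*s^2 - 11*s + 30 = (s - 5)*(s^2 + s - 6) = (s - 5)*(s + 3)*(s - 2)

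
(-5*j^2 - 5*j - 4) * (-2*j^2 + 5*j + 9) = 10*j^4 - 15*j^3 - 62*j^2 - 65*j - 36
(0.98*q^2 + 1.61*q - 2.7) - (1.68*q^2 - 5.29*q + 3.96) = -0.7*q^2 + 6.9*q - 6.66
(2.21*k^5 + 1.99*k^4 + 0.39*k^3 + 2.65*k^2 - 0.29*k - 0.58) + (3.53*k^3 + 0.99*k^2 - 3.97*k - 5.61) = 2.21*k^5 + 1.99*k^4 + 3.92*k^3 + 3.64*k^2 - 4.26*k - 6.19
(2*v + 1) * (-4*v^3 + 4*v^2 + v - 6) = -8*v^4 + 4*v^3 + 6*v^2 - 11*v - 6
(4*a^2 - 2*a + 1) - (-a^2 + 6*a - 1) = 5*a^2 - 8*a + 2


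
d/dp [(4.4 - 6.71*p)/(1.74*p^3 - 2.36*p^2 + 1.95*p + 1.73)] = (23.3508*p^3 - 38.8036*p^2 + 20.768*p - 20.1883)/(3.0276*p^6 - 8.2128*p^5 + 12.3556*p^4 - 3.1836*p^3 - 4.3631*p^2 + 6.747*p + 2.9929)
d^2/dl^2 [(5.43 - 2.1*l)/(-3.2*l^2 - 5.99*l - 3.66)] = ((9.594 - 40.32*l)*(3.2*l^2 + 5.99*l + 3.66) + (2.1*l - 5.43)*(6.4*l + 5.99)*(12.8*l + 11.98))/(3.2*l^2 + 5.99*l + 3.66)^3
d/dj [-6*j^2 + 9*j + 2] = 9 - 12*j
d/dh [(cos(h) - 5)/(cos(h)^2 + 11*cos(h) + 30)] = (cos(h)^2 - 10*cos(h) - 85)*sin(h)/(cos(h)^2 + 11*cos(h) + 30)^2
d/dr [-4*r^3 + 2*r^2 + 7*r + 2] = -12*r^2 + 4*r + 7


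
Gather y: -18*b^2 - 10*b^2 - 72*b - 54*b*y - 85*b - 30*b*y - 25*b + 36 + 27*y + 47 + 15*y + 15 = -28*b^2 - 182*b + y*(42 - 84*b) + 98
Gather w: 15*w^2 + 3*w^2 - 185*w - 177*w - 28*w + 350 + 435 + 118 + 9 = 18*w^2 - 390*w + 912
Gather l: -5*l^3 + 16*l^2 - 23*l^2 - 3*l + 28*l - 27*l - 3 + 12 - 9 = -5*l^3 - 7*l^2 - 2*l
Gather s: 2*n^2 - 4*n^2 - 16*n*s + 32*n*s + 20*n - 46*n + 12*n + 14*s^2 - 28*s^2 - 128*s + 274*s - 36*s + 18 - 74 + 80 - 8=-2*n^2 - 14*n - 14*s^2 + s*(16*n + 110) + 16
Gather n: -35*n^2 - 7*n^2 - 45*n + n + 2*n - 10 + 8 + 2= -42*n^2 - 42*n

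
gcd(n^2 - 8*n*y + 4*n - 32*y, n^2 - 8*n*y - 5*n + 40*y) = -n + 8*y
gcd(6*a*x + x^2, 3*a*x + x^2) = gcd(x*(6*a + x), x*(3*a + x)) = x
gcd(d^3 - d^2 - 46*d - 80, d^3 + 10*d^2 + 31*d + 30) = d^2 + 7*d + 10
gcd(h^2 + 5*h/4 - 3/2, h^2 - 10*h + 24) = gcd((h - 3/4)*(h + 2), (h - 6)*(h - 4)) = 1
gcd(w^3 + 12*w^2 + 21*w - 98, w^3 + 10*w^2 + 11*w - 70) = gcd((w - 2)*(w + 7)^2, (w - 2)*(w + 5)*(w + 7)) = w^2 + 5*w - 14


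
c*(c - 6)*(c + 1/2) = c^3 - 11*c^2/2 - 3*c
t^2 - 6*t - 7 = (t - 7)*(t + 1)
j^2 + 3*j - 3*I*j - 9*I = (j + 3)*(j - 3*I)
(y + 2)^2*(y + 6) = y^3 + 10*y^2 + 28*y + 24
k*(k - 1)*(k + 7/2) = k^3 + 5*k^2/2 - 7*k/2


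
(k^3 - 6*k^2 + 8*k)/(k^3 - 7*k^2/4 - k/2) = 4*(k - 4)/(4*k + 1)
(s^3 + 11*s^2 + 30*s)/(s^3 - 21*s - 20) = s*(s^2 + 11*s + 30)/(s^3 - 21*s - 20)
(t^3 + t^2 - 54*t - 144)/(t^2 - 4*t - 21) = (t^2 - 2*t - 48)/(t - 7)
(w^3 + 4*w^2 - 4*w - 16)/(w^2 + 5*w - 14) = (w^2 + 6*w + 8)/(w + 7)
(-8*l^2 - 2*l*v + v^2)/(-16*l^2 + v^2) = (2*l + v)/(4*l + v)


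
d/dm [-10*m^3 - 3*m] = -30*m^2 - 3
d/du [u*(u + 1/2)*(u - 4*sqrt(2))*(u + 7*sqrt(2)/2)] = 4*u^3 - 3*sqrt(2)*u^2/2 + 3*u^2/2 - 56*u - sqrt(2)*u/2 - 14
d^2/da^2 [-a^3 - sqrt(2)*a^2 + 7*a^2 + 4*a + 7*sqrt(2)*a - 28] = -6*a - 2*sqrt(2) + 14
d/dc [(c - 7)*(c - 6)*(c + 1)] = 3*c^2 - 24*c + 29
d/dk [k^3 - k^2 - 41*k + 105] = 3*k^2 - 2*k - 41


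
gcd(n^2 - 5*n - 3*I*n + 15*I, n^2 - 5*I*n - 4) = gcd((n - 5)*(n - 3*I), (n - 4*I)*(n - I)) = 1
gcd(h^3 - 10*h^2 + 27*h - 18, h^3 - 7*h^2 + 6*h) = h^2 - 7*h + 6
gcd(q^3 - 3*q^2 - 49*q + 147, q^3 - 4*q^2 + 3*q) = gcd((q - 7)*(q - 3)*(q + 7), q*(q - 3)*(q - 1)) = q - 3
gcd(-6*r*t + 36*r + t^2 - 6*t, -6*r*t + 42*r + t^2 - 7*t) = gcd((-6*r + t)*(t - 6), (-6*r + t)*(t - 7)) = 6*r - t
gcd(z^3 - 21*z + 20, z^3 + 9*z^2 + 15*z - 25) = z^2 + 4*z - 5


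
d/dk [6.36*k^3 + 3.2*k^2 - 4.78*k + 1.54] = 19.08*k^2 + 6.4*k - 4.78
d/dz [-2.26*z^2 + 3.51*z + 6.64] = 3.51 - 4.52*z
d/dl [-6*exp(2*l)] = -12*exp(2*l)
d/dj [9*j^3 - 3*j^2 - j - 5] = 27*j^2 - 6*j - 1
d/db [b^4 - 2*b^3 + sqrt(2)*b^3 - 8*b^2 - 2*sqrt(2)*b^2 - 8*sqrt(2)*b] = 4*b^3 - 6*b^2 + 3*sqrt(2)*b^2 - 16*b - 4*sqrt(2)*b - 8*sqrt(2)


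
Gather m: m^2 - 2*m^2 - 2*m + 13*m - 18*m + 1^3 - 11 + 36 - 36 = -m^2 - 7*m - 10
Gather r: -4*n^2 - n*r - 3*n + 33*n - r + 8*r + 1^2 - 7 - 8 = -4*n^2 + 30*n + r*(7 - n) - 14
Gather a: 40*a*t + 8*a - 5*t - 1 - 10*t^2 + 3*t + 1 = a*(40*t + 8) - 10*t^2 - 2*t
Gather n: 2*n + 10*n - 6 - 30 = 12*n - 36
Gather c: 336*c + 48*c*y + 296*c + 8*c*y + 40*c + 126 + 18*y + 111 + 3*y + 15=c*(56*y + 672) + 21*y + 252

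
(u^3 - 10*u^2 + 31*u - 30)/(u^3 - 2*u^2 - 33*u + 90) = (u - 2)/(u + 6)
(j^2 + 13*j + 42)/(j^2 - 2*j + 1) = (j^2 + 13*j + 42)/(j^2 - 2*j + 1)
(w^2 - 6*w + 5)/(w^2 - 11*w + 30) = (w - 1)/(w - 6)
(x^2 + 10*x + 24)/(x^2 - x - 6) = (x^2 + 10*x + 24)/(x^2 - x - 6)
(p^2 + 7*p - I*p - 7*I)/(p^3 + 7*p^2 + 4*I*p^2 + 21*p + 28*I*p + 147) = (p - I)/(p^2 + 4*I*p + 21)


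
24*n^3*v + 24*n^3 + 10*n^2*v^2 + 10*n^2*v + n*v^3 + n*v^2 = (4*n + v)*(6*n + v)*(n*v + n)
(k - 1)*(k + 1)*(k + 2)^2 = k^4 + 4*k^3 + 3*k^2 - 4*k - 4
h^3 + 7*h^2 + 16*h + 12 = (h + 2)^2*(h + 3)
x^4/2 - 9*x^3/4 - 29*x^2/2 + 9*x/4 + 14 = (x/2 + 1/2)*(x - 8)*(x - 1)*(x + 7/2)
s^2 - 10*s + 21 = (s - 7)*(s - 3)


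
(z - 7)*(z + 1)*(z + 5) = z^3 - z^2 - 37*z - 35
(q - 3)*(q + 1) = q^2 - 2*q - 3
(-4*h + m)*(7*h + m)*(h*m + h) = -28*h^3*m - 28*h^3 + 3*h^2*m^2 + 3*h^2*m + h*m^3 + h*m^2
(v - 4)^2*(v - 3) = v^3 - 11*v^2 + 40*v - 48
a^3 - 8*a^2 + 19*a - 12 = (a - 4)*(a - 3)*(a - 1)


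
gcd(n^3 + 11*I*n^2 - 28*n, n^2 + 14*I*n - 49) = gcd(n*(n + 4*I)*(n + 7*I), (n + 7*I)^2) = n + 7*I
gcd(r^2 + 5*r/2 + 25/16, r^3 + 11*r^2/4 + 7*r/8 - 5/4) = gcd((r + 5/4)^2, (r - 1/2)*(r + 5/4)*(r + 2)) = r + 5/4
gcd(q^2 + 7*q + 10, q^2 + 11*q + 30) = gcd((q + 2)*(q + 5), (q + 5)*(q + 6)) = q + 5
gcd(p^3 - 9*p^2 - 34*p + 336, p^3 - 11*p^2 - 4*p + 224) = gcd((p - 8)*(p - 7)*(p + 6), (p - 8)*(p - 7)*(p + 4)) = p^2 - 15*p + 56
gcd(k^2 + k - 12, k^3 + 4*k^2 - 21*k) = k - 3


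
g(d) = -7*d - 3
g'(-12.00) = -7.00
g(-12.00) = 81.00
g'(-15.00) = -7.00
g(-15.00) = 102.00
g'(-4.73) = -7.00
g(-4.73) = 30.11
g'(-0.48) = -7.00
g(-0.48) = 0.36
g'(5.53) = -7.00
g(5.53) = -41.71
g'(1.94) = -7.00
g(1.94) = -16.58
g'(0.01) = -7.00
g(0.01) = -3.07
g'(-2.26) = -7.00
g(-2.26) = 12.82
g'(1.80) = -7.00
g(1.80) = -15.60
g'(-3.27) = -7.00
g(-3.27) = 19.89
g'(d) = -7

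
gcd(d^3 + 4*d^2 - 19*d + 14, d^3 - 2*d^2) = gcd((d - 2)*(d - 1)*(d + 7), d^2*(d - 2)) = d - 2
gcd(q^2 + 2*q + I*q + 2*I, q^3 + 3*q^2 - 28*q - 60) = q + 2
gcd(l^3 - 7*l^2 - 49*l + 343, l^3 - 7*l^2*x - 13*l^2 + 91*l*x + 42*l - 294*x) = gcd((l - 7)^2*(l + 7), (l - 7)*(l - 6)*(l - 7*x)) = l - 7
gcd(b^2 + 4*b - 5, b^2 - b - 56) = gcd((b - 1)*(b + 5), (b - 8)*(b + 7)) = 1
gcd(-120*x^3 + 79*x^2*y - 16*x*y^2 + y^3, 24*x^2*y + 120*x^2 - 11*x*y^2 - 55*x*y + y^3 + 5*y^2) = 24*x^2 - 11*x*y + y^2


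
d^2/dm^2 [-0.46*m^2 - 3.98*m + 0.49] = -0.920000000000000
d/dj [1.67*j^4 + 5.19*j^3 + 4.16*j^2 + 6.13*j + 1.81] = 6.68*j^3 + 15.57*j^2 + 8.32*j + 6.13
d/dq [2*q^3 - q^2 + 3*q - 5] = 6*q^2 - 2*q + 3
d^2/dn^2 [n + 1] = 0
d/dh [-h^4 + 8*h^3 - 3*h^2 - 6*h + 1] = -4*h^3 + 24*h^2 - 6*h - 6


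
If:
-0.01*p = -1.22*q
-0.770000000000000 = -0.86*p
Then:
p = 0.90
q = 0.01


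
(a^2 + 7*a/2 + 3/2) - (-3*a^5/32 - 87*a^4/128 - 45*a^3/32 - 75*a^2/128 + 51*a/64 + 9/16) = 3*a^5/32 + 87*a^4/128 + 45*a^3/32 + 203*a^2/128 + 173*a/64 + 15/16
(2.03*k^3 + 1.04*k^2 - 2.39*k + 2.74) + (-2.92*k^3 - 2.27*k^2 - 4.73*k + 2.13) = -0.89*k^3 - 1.23*k^2 - 7.12*k + 4.87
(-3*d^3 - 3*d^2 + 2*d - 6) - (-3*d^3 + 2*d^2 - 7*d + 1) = -5*d^2 + 9*d - 7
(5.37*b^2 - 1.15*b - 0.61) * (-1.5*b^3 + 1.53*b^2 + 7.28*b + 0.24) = -8.055*b^5 + 9.9411*b^4 + 38.2491*b^3 - 8.0165*b^2 - 4.7168*b - 0.1464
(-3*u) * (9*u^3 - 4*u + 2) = -27*u^4 + 12*u^2 - 6*u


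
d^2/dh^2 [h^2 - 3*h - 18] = 2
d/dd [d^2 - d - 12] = 2*d - 1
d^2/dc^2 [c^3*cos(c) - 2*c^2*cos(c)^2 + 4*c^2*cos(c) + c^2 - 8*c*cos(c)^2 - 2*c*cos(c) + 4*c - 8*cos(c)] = -c^3*cos(c) - 6*c^2*sin(c) - 4*c^2*cos(c) + 4*c^2*cos(2*c) - 16*c*sin(c) + 8*c*sin(2*c) + 8*c*cos(c) + 16*c*cos(2*c) + 4*sin(c) + 16*sin(2*c) + 16*cos(c) - 2*cos(2*c)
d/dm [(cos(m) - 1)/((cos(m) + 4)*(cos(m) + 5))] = (cos(m)^2 - 2*cos(m) - 29)*sin(m)/((cos(m) + 4)^2*(cos(m) + 5)^2)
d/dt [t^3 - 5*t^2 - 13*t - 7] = 3*t^2 - 10*t - 13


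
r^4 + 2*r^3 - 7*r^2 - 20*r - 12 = (r - 3)*(r + 1)*(r + 2)^2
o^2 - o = o*(o - 1)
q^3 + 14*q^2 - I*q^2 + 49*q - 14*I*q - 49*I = (q + 7)^2*(q - I)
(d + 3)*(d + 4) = d^2 + 7*d + 12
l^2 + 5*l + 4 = (l + 1)*(l + 4)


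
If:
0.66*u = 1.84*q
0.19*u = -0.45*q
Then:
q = 0.00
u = 0.00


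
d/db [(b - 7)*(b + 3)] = 2*b - 4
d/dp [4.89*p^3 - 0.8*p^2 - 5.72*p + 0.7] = 14.67*p^2 - 1.6*p - 5.72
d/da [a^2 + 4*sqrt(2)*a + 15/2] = 2*a + 4*sqrt(2)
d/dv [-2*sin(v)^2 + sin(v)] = (1 - 4*sin(v))*cos(v)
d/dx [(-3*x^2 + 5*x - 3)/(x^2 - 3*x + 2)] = (4*x^2 - 6*x + 1)/(x^4 - 6*x^3 + 13*x^2 - 12*x + 4)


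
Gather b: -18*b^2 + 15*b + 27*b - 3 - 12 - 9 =-18*b^2 + 42*b - 24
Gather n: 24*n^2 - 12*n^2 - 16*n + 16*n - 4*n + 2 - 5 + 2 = 12*n^2 - 4*n - 1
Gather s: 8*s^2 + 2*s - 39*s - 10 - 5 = 8*s^2 - 37*s - 15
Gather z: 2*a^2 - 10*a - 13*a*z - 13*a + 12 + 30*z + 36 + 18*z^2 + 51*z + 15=2*a^2 - 23*a + 18*z^2 + z*(81 - 13*a) + 63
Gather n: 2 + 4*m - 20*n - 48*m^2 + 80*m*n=-48*m^2 + 4*m + n*(80*m - 20) + 2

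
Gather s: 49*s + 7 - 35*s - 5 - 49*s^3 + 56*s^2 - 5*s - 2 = -49*s^3 + 56*s^2 + 9*s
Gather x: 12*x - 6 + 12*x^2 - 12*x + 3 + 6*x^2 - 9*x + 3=18*x^2 - 9*x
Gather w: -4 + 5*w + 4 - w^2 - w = -w^2 + 4*w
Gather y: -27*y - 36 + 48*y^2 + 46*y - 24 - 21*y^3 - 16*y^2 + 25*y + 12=-21*y^3 + 32*y^2 + 44*y - 48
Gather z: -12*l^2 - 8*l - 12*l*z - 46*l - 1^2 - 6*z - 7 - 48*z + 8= -12*l^2 - 54*l + z*(-12*l - 54)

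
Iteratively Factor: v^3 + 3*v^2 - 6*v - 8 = (v - 2)*(v^2 + 5*v + 4) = (v - 2)*(v + 1)*(v + 4)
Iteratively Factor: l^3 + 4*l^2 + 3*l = (l)*(l^2 + 4*l + 3) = l*(l + 1)*(l + 3)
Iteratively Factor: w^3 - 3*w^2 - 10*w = (w + 2)*(w^2 - 5*w) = (w - 5)*(w + 2)*(w)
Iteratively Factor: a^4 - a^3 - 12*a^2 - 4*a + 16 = (a + 2)*(a^3 - 3*a^2 - 6*a + 8) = (a - 4)*(a + 2)*(a^2 + a - 2) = (a - 4)*(a + 2)^2*(a - 1)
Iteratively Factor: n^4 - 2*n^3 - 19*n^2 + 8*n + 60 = (n - 5)*(n^3 + 3*n^2 - 4*n - 12) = (n - 5)*(n + 3)*(n^2 - 4) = (n - 5)*(n + 2)*(n + 3)*(n - 2)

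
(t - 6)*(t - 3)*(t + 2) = t^3 - 7*t^2 + 36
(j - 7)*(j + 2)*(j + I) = j^3 - 5*j^2 + I*j^2 - 14*j - 5*I*j - 14*I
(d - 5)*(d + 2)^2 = d^3 - d^2 - 16*d - 20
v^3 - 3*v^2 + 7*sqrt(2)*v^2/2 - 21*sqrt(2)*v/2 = v*(v - 3)*(v + 7*sqrt(2)/2)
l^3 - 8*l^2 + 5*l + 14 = (l - 7)*(l - 2)*(l + 1)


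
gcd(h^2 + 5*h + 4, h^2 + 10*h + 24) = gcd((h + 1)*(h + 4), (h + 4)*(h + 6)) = h + 4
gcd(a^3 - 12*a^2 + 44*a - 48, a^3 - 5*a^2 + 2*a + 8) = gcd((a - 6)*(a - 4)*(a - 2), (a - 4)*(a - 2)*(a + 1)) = a^2 - 6*a + 8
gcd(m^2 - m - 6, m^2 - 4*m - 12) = m + 2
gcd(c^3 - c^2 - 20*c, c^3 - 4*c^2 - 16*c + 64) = c + 4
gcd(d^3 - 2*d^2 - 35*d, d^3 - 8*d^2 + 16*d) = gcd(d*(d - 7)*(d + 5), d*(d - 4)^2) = d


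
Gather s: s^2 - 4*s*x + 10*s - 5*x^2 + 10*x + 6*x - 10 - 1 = s^2 + s*(10 - 4*x) - 5*x^2 + 16*x - 11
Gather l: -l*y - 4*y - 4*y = -l*y - 8*y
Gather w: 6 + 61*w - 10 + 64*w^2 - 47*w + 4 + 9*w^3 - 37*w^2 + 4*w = 9*w^3 + 27*w^2 + 18*w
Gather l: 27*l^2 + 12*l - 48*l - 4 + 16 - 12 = 27*l^2 - 36*l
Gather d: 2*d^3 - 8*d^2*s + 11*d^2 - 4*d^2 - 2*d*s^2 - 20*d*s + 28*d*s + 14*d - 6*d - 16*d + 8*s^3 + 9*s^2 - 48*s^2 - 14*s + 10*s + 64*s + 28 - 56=2*d^3 + d^2*(7 - 8*s) + d*(-2*s^2 + 8*s - 8) + 8*s^3 - 39*s^2 + 60*s - 28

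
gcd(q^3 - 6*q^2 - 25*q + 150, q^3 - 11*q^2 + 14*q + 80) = q - 5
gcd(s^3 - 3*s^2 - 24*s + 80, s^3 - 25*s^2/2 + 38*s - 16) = s - 4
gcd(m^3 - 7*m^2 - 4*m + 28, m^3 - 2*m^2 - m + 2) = m - 2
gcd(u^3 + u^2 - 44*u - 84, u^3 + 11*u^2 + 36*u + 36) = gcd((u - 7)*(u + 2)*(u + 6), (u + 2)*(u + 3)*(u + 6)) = u^2 + 8*u + 12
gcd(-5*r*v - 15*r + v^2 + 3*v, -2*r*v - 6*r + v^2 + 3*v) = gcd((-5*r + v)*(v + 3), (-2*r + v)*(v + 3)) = v + 3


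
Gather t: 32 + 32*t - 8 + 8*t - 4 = 40*t + 20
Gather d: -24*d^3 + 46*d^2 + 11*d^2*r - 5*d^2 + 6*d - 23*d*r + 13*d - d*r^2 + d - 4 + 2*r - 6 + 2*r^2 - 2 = -24*d^3 + d^2*(11*r + 41) + d*(-r^2 - 23*r + 20) + 2*r^2 + 2*r - 12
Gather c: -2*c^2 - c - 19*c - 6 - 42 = -2*c^2 - 20*c - 48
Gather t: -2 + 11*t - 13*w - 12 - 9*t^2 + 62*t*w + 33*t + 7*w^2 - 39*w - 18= -9*t^2 + t*(62*w + 44) + 7*w^2 - 52*w - 32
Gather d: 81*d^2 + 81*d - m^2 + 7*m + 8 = 81*d^2 + 81*d - m^2 + 7*m + 8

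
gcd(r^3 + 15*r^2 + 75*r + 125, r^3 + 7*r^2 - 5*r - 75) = r^2 + 10*r + 25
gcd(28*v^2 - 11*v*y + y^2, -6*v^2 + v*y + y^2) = 1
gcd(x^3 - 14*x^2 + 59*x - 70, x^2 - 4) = x - 2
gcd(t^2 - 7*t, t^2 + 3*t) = t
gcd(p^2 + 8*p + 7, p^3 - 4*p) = 1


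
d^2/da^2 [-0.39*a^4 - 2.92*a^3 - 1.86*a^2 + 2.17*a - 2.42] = -4.68*a^2 - 17.52*a - 3.72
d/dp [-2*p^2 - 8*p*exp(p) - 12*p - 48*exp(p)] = -8*p*exp(p) - 4*p - 56*exp(p) - 12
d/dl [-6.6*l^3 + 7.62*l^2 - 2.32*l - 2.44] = -19.8*l^2 + 15.24*l - 2.32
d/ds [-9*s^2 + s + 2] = 1 - 18*s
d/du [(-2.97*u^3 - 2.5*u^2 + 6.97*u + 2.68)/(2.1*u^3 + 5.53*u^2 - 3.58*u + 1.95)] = (-11.1741*u^4 - 8.0088*u^3 - 63.8526*u^2 - 39.3908*u + 23.1859)/(4.41*u^6 + 23.226*u^5 + 15.5449*u^4 - 31.4048*u^3 + 34.3834*u^2 - 13.962*u + 3.8025)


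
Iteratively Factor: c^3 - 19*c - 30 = (c - 5)*(c^2 + 5*c + 6) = (c - 5)*(c + 3)*(c + 2)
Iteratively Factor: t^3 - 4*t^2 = (t)*(t^2 - 4*t) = t*(t - 4)*(t)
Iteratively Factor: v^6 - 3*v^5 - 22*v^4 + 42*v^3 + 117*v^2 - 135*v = (v)*(v^5 - 3*v^4 - 22*v^3 + 42*v^2 + 117*v - 135) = v*(v + 3)*(v^4 - 6*v^3 - 4*v^2 + 54*v - 45) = v*(v - 3)*(v + 3)*(v^3 - 3*v^2 - 13*v + 15) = v*(v - 5)*(v - 3)*(v + 3)*(v^2 + 2*v - 3) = v*(v - 5)*(v - 3)*(v + 3)^2*(v - 1)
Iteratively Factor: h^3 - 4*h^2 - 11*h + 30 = (h - 2)*(h^2 - 2*h - 15) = (h - 2)*(h + 3)*(h - 5)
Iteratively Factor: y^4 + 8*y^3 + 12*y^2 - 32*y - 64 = (y + 2)*(y^3 + 6*y^2 - 32) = (y + 2)*(y + 4)*(y^2 + 2*y - 8) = (y + 2)*(y + 4)^2*(y - 2)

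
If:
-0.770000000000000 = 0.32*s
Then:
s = -2.41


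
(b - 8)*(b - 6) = b^2 - 14*b + 48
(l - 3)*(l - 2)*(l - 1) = l^3 - 6*l^2 + 11*l - 6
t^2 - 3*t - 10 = (t - 5)*(t + 2)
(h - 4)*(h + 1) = h^2 - 3*h - 4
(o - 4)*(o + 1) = o^2 - 3*o - 4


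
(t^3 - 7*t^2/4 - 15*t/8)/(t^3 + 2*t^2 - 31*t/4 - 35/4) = t*(4*t + 3)/(2*(2*t^2 + 9*t + 7))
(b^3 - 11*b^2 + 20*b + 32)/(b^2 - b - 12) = (b^2 - 7*b - 8)/(b + 3)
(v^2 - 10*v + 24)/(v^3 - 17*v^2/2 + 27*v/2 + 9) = 2*(v - 4)/(2*v^2 - 5*v - 3)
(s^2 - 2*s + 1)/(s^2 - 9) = (s^2 - 2*s + 1)/(s^2 - 9)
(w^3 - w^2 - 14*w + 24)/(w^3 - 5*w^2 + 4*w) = (w^3 - w^2 - 14*w + 24)/(w*(w^2 - 5*w + 4))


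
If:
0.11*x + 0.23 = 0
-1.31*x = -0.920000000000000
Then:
No Solution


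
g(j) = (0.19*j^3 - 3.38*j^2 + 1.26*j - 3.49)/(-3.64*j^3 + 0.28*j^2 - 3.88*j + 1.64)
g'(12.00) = -0.01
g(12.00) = 0.02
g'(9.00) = -0.01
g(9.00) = 0.05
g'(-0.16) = -2.05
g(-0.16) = -1.66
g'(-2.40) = -0.16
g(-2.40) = -0.45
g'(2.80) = -0.11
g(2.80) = 0.26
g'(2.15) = -0.19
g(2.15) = 0.35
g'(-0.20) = -1.77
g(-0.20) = -1.58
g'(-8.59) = -0.01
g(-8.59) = -0.16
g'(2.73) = -0.11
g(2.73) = 0.26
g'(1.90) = -0.25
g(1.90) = 0.40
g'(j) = (0.57*j^2 - 6.76*j + 1.26)/(-3.64*j^3 + 0.28*j^2 - 3.88*j + 1.64) + (10.92*j^2 - 0.56*j + 3.88)*(0.19*j^3 - 3.38*j^2 + 1.26*j - 3.49)/(-3.64*j^3 + 0.28*j^2 - 3.88*j + 1.64)^2 = (-12.25*j^4 + 7.6984*j^3 - 24.4144*j^2 - 9.132*j - 11.4748)/(13.2496*j^6 - 2.0384*j^5 + 28.3248*j^4 - 14.112*j^3 + 15.9728*j^2 - 12.7264*j + 2.6896)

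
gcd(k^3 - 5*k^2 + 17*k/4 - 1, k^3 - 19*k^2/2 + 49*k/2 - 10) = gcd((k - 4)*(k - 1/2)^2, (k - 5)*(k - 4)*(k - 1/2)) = k^2 - 9*k/2 + 2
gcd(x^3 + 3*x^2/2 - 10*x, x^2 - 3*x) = x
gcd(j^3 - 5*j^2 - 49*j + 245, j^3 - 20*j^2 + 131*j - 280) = j^2 - 12*j + 35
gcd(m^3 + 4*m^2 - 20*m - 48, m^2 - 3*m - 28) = 1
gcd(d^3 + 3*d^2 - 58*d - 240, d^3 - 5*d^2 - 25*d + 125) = d + 5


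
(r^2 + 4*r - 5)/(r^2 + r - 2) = (r + 5)/(r + 2)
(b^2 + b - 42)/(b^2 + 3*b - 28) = (b - 6)/(b - 4)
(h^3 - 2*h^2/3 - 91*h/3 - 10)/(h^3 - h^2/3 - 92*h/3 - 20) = (3*h + 1)/(3*h + 2)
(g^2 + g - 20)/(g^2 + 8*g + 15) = (g - 4)/(g + 3)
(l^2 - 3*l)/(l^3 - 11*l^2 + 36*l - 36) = l/(l^2 - 8*l + 12)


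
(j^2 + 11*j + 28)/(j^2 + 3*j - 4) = (j + 7)/(j - 1)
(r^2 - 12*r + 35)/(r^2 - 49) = (r - 5)/(r + 7)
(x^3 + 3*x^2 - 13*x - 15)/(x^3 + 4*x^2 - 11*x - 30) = (x + 1)/(x + 2)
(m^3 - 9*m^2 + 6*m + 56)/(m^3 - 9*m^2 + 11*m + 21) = (m^2 - 2*m - 8)/(m^2 - 2*m - 3)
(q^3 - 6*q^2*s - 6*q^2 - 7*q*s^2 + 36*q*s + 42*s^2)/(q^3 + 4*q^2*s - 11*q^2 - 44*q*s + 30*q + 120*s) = (q^2 - 6*q*s - 7*s^2)/(q^2 + 4*q*s - 5*q - 20*s)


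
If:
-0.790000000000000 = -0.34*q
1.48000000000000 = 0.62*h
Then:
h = 2.39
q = 2.32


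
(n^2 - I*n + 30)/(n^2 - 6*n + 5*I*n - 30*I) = (n - 6*I)/(n - 6)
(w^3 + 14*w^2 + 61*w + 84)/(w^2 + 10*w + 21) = w + 4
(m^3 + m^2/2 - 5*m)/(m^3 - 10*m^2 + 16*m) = (m + 5/2)/(m - 8)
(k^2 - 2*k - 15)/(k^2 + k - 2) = (k^2 - 2*k - 15)/(k^2 + k - 2)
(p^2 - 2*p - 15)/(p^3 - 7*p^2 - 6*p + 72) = (p - 5)/(p^2 - 10*p + 24)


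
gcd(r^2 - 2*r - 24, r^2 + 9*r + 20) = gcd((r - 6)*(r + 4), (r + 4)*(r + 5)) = r + 4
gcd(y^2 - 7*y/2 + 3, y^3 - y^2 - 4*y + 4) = y - 2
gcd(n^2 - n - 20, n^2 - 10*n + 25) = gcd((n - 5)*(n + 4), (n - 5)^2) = n - 5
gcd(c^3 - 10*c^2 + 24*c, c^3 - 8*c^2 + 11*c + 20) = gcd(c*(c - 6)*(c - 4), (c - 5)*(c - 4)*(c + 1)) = c - 4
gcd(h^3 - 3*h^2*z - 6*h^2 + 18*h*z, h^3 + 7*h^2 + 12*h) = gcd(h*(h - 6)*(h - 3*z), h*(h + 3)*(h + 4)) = h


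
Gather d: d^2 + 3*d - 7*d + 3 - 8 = d^2 - 4*d - 5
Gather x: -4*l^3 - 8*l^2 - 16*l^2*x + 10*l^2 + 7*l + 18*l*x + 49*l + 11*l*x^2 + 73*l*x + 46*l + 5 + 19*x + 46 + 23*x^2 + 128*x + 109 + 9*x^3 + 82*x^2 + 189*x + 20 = -4*l^3 + 2*l^2 + 102*l + 9*x^3 + x^2*(11*l + 105) + x*(-16*l^2 + 91*l + 336) + 180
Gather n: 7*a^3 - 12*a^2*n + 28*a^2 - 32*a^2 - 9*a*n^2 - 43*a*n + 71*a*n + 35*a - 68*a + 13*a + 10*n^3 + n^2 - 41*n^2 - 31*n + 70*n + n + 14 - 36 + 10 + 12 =7*a^3 - 4*a^2 - 20*a + 10*n^3 + n^2*(-9*a - 40) + n*(-12*a^2 + 28*a + 40)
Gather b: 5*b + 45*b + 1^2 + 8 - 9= 50*b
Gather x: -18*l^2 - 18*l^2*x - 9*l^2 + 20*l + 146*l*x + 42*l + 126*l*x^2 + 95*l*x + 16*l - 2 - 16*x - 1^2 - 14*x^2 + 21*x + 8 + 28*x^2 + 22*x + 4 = -27*l^2 + 78*l + x^2*(126*l + 14) + x*(-18*l^2 + 241*l + 27) + 9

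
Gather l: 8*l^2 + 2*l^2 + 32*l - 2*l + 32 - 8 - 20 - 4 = 10*l^2 + 30*l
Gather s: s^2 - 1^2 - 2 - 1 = s^2 - 4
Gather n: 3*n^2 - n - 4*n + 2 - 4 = 3*n^2 - 5*n - 2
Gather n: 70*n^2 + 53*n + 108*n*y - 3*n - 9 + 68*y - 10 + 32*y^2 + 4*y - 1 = 70*n^2 + n*(108*y + 50) + 32*y^2 + 72*y - 20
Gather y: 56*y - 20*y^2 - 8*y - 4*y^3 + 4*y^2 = -4*y^3 - 16*y^2 + 48*y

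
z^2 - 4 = (z - 2)*(z + 2)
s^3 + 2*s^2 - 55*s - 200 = (s - 8)*(s + 5)^2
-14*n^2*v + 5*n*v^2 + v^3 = v*(-2*n + v)*(7*n + v)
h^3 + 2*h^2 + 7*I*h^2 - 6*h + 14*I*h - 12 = (h + 2)*(h + I)*(h + 6*I)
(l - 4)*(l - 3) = l^2 - 7*l + 12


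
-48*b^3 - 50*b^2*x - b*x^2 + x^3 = (-8*b + x)*(b + x)*(6*b + x)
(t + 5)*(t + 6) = t^2 + 11*t + 30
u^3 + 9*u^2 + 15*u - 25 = (u - 1)*(u + 5)^2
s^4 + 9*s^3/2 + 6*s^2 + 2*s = s*(s + 1/2)*(s + 2)^2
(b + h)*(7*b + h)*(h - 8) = 7*b^2*h - 56*b^2 + 8*b*h^2 - 64*b*h + h^3 - 8*h^2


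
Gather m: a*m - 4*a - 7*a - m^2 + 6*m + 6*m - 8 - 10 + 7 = -11*a - m^2 + m*(a + 12) - 11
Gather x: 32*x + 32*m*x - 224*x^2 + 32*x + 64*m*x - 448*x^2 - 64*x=96*m*x - 672*x^2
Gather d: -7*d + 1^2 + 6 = 7 - 7*d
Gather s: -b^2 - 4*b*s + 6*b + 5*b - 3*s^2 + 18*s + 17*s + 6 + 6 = -b^2 + 11*b - 3*s^2 + s*(35 - 4*b) + 12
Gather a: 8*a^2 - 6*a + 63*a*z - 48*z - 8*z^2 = 8*a^2 + a*(63*z - 6) - 8*z^2 - 48*z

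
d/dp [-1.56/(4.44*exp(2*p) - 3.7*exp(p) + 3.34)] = (13.8528*exp(p) - 5.772)*exp(p)/(4.44*exp(2*p) - 3.7*exp(p) + 3.34)^2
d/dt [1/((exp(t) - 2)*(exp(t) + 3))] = (-2*exp(t) - 1)*exp(t)/(exp(4*t) + 2*exp(3*t) - 11*exp(2*t) - 12*exp(t) + 36)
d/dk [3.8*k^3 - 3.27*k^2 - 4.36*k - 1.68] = 11.4*k^2 - 6.54*k - 4.36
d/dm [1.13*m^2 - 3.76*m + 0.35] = 2.26*m - 3.76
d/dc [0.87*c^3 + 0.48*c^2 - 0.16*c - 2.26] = 2.61*c^2 + 0.96*c - 0.16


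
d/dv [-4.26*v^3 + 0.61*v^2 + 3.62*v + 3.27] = -12.78*v^2 + 1.22*v + 3.62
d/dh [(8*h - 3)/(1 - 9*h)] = -19/(9*h - 1)^2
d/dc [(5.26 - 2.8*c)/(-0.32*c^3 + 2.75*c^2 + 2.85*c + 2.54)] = (-1.792*c^3 + 12.7496*c^2 - 28.93*c - 22.103)/(0.1024*c^6 - 1.76*c^5 + 5.7385*c^4 + 14.0494*c^3 + 22.0925*c^2 + 14.478*c + 6.4516)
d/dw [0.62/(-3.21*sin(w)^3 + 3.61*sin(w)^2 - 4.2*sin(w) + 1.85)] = (5.9706*sin(w)^2 - 4.4764*sin(w) + 2.604)*cos(w)/(3.21*sin(w)^3 - 3.61*sin(w)^2 + 4.2*sin(w) - 1.85)^2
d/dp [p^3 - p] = 3*p^2 - 1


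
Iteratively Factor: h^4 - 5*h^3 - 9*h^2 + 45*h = (h)*(h^3 - 5*h^2 - 9*h + 45) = h*(h - 5)*(h^2 - 9) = h*(h - 5)*(h + 3)*(h - 3)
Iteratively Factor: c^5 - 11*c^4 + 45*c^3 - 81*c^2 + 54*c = (c - 3)*(c^4 - 8*c^3 + 21*c^2 - 18*c) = (c - 3)^2*(c^3 - 5*c^2 + 6*c) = c*(c - 3)^2*(c^2 - 5*c + 6) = c*(c - 3)^3*(c - 2)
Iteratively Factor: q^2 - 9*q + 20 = (q - 4)*(q - 5)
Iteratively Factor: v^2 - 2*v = (v)*(v - 2)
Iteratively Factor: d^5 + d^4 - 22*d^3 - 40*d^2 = (d)*(d^4 + d^3 - 22*d^2 - 40*d) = d*(d + 4)*(d^3 - 3*d^2 - 10*d) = d*(d + 2)*(d + 4)*(d^2 - 5*d) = d^2*(d + 2)*(d + 4)*(d - 5)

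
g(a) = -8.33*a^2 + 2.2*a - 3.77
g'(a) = 2.2 - 16.66*a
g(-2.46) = -59.59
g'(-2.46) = 43.18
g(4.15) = -138.10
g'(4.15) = -66.94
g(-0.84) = -11.50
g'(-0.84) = 16.19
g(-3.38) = -106.37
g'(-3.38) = 58.51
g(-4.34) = -170.22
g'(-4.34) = 74.50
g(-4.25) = -163.58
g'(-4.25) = 73.00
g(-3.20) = -96.11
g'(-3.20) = 55.51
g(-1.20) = -18.41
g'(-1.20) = 22.19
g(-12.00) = -1229.69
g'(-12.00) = 202.12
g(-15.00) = -1911.02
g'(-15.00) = 252.10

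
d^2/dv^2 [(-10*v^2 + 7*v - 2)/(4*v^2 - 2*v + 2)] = (8*v^3 + 36*v^2 - 30*v - 1)/(8*v^6 - 12*v^5 + 18*v^4 - 13*v^3 + 9*v^2 - 3*v + 1)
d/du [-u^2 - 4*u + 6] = -2*u - 4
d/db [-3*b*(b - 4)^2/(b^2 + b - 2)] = 3*(b - 4)*(b*(b - 4)*(2*b + 1) + (4 - 3*b)*(b^2 + b - 2))/(b^2 + b - 2)^2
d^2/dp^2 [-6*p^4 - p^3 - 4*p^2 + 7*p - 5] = -72*p^2 - 6*p - 8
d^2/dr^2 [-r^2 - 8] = -2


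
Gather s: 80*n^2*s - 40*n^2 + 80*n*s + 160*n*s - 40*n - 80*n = -40*n^2 - 120*n + s*(80*n^2 + 240*n)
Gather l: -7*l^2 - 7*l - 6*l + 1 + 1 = -7*l^2 - 13*l + 2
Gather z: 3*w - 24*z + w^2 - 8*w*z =w^2 + 3*w + z*(-8*w - 24)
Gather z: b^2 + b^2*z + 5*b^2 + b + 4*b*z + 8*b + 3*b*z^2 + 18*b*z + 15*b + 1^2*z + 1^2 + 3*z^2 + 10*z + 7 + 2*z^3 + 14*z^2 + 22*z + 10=6*b^2 + 24*b + 2*z^3 + z^2*(3*b + 17) + z*(b^2 + 22*b + 33) + 18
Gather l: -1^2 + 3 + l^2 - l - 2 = l^2 - l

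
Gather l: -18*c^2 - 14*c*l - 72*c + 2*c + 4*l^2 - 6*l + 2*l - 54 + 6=-18*c^2 - 70*c + 4*l^2 + l*(-14*c - 4) - 48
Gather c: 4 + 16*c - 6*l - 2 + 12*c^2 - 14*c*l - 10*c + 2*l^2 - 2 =12*c^2 + c*(6 - 14*l) + 2*l^2 - 6*l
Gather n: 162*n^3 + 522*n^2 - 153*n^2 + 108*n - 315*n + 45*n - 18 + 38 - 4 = 162*n^3 + 369*n^2 - 162*n + 16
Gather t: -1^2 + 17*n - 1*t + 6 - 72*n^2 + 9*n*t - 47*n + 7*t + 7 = -72*n^2 - 30*n + t*(9*n + 6) + 12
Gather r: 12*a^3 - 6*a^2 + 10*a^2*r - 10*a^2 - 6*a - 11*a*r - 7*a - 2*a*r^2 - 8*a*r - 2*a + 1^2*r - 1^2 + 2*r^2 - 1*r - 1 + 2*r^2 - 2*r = 12*a^3 - 16*a^2 - 15*a + r^2*(4 - 2*a) + r*(10*a^2 - 19*a - 2) - 2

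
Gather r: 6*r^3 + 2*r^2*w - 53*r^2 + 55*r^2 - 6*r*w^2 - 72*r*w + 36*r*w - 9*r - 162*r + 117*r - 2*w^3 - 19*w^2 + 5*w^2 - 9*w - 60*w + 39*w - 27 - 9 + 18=6*r^3 + r^2*(2*w + 2) + r*(-6*w^2 - 36*w - 54) - 2*w^3 - 14*w^2 - 30*w - 18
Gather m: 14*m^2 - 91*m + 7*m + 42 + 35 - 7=14*m^2 - 84*m + 70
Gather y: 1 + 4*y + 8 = 4*y + 9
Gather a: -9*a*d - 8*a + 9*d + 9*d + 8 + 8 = a*(-9*d - 8) + 18*d + 16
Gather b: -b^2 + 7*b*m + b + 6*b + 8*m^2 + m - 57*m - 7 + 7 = -b^2 + b*(7*m + 7) + 8*m^2 - 56*m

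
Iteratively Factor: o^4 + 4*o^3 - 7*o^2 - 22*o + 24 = (o + 4)*(o^3 - 7*o + 6) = (o - 1)*(o + 4)*(o^2 + o - 6) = (o - 1)*(o + 3)*(o + 4)*(o - 2)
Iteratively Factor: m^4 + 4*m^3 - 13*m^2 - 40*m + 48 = (m - 3)*(m^3 + 7*m^2 + 8*m - 16) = (m - 3)*(m - 1)*(m^2 + 8*m + 16) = (m - 3)*(m - 1)*(m + 4)*(m + 4)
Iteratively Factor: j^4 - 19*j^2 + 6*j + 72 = (j - 3)*(j^3 + 3*j^2 - 10*j - 24) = (j - 3)*(j + 2)*(j^2 + j - 12) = (j - 3)*(j + 2)*(j + 4)*(j - 3)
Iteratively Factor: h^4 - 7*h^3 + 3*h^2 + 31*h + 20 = (h - 4)*(h^3 - 3*h^2 - 9*h - 5) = (h - 5)*(h - 4)*(h^2 + 2*h + 1) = (h - 5)*(h - 4)*(h + 1)*(h + 1)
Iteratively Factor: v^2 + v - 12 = (v + 4)*(v - 3)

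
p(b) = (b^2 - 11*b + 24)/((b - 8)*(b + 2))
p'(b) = (2*b - 11)/((b - 8)*(b + 2)) - (b^2 - 11*b + 24)/((b - 8)*(b + 2)^2) - (b^2 - 11*b + 24)/((b - 8)^2*(b + 2))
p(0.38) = -1.10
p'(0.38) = 0.88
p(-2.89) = 6.62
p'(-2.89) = 6.31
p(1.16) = -0.58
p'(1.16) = 0.50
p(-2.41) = 13.20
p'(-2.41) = 29.74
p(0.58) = -0.94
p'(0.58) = 0.75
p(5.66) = 0.35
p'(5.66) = 0.09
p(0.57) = -0.95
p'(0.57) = 0.76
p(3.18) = 0.03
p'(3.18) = 0.19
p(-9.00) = 1.71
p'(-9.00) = 0.10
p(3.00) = 0.00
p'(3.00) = 0.20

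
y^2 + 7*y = y*(y + 7)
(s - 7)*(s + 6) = s^2 - s - 42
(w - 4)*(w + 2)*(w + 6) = w^3 + 4*w^2 - 20*w - 48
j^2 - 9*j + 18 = (j - 6)*(j - 3)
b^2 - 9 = (b - 3)*(b + 3)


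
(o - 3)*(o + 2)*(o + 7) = o^3 + 6*o^2 - 13*o - 42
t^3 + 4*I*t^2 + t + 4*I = (t - I)*(t + I)*(t + 4*I)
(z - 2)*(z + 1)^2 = z^3 - 3*z - 2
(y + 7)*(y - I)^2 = y^3 + 7*y^2 - 2*I*y^2 - y - 14*I*y - 7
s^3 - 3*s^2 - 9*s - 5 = (s - 5)*(s + 1)^2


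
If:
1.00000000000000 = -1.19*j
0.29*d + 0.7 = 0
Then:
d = -2.41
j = -0.84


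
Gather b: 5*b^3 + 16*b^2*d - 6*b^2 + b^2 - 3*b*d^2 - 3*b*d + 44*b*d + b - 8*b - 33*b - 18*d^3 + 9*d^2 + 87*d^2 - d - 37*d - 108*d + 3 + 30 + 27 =5*b^3 + b^2*(16*d - 5) + b*(-3*d^2 + 41*d - 40) - 18*d^3 + 96*d^2 - 146*d + 60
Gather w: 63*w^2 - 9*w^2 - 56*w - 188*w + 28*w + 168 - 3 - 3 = 54*w^2 - 216*w + 162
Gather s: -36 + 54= 18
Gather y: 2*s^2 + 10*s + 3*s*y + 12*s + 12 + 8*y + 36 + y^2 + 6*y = 2*s^2 + 22*s + y^2 + y*(3*s + 14) + 48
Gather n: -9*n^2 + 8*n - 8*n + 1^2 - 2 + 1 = -9*n^2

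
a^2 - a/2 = a*(a - 1/2)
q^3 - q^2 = q^2*(q - 1)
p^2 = p^2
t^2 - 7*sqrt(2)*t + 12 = (t - 6*sqrt(2))*(t - sqrt(2))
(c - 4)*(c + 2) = c^2 - 2*c - 8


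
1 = 1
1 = 1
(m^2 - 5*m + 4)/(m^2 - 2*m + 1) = (m - 4)/(m - 1)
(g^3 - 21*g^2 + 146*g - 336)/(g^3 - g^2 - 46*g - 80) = (g^2 - 13*g + 42)/(g^2 + 7*g + 10)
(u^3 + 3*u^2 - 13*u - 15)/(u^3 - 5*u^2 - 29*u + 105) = (u + 1)/(u - 7)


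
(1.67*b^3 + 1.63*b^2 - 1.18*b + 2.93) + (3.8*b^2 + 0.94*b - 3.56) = 1.67*b^3 + 5.43*b^2 - 0.24*b - 0.63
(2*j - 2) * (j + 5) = 2*j^2 + 8*j - 10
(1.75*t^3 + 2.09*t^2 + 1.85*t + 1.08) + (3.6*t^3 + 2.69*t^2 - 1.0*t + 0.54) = 5.35*t^3 + 4.78*t^2 + 0.85*t + 1.62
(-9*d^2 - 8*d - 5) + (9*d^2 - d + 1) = -9*d - 4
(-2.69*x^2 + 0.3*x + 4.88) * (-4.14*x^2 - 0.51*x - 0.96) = 11.1366*x^4 + 0.1299*x^3 - 17.7738*x^2 - 2.7768*x - 4.6848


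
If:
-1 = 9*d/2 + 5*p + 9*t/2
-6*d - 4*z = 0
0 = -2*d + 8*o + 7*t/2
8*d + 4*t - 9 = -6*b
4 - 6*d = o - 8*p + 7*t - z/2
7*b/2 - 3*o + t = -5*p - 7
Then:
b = 13605/138782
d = 138219/69391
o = 366615/277564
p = -5947/19826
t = -130512/69391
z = -414657/138782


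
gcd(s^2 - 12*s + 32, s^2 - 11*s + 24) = s - 8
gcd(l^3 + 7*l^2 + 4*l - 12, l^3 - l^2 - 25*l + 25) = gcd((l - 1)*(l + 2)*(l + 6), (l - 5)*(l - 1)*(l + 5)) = l - 1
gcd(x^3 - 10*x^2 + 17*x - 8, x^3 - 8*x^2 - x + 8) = x^2 - 9*x + 8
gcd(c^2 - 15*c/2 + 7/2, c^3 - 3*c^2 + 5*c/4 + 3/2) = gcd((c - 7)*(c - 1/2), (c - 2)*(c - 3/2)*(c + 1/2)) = 1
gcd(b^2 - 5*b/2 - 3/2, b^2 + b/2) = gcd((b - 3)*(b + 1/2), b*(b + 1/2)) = b + 1/2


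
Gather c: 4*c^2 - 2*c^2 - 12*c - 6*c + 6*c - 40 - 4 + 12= 2*c^2 - 12*c - 32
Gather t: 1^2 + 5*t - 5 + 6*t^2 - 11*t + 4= 6*t^2 - 6*t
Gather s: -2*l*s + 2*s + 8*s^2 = 8*s^2 + s*(2 - 2*l)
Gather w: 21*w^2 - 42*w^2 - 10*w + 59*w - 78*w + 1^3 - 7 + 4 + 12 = -21*w^2 - 29*w + 10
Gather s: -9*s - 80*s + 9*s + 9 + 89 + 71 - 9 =160 - 80*s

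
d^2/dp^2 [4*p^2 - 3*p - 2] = 8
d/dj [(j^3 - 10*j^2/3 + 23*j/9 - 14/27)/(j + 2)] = 2*(27*j^3 + 36*j^2 - 180*j + 76)/(27*(j^2 + 4*j + 4))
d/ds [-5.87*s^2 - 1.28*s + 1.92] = -11.74*s - 1.28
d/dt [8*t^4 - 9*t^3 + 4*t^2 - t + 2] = 32*t^3 - 27*t^2 + 8*t - 1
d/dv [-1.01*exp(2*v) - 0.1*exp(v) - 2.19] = (-2.02*exp(v) - 0.1)*exp(v)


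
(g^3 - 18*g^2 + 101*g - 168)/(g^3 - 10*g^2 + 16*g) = (g^2 - 10*g + 21)/(g*(g - 2))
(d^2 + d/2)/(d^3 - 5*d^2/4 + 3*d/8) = 4*(2*d + 1)/(8*d^2 - 10*d + 3)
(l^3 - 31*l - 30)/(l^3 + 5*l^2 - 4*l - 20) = (l^2 - 5*l - 6)/(l^2 - 4)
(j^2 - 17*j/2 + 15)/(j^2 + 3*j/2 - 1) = (2*j^2 - 17*j + 30)/(2*j^2 + 3*j - 2)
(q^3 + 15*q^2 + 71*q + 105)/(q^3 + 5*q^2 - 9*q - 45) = (q + 7)/(q - 3)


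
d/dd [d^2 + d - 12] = 2*d + 1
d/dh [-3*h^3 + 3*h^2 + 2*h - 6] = -9*h^2 + 6*h + 2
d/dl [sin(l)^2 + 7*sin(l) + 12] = (2*sin(l) + 7)*cos(l)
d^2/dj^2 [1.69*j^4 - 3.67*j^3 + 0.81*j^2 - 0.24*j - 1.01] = 20.28*j^2 - 22.02*j + 1.62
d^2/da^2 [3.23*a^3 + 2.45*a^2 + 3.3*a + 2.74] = 19.38*a + 4.9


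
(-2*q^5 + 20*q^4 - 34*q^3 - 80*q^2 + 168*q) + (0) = -2*q^5 + 20*q^4 - 34*q^3 - 80*q^2 + 168*q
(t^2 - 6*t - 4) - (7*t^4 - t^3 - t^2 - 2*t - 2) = -7*t^4 + t^3 + 2*t^2 - 4*t - 2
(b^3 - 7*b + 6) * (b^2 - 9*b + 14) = b^5 - 9*b^4 + 7*b^3 + 69*b^2 - 152*b + 84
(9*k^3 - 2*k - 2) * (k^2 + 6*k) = 9*k^5 + 54*k^4 - 2*k^3 - 14*k^2 - 12*k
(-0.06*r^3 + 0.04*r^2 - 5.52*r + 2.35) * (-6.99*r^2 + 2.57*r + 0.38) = 0.4194*r^5 - 0.4338*r^4 + 38.6648*r^3 - 30.5977*r^2 + 3.9419*r + 0.893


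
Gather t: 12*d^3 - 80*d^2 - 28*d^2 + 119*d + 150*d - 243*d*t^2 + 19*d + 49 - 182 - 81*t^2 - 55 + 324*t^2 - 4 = 12*d^3 - 108*d^2 + 288*d + t^2*(243 - 243*d) - 192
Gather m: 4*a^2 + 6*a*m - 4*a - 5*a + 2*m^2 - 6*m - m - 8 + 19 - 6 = 4*a^2 - 9*a + 2*m^2 + m*(6*a - 7) + 5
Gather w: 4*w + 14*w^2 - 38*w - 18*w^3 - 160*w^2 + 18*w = -18*w^3 - 146*w^2 - 16*w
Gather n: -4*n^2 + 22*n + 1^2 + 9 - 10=-4*n^2 + 22*n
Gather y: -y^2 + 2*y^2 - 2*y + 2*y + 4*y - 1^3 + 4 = y^2 + 4*y + 3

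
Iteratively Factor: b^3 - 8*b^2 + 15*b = (b - 5)*(b^2 - 3*b) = (b - 5)*(b - 3)*(b)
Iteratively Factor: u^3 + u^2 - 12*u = (u - 3)*(u^2 + 4*u) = u*(u - 3)*(u + 4)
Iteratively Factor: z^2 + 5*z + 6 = (z + 2)*(z + 3)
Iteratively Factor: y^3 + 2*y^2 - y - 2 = (y + 2)*(y^2 - 1) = (y + 1)*(y + 2)*(y - 1)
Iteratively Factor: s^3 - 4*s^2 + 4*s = (s - 2)*(s^2 - 2*s) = s*(s - 2)*(s - 2)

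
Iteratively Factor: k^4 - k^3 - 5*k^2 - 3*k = (k + 1)*(k^3 - 2*k^2 - 3*k) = k*(k + 1)*(k^2 - 2*k - 3) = k*(k - 3)*(k + 1)*(k + 1)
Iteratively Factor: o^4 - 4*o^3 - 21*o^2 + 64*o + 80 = (o - 5)*(o^3 + o^2 - 16*o - 16) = (o - 5)*(o + 1)*(o^2 - 16) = (o - 5)*(o + 1)*(o + 4)*(o - 4)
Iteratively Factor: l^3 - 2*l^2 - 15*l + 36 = (l - 3)*(l^2 + l - 12) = (l - 3)*(l + 4)*(l - 3)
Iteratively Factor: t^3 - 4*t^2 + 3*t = (t - 3)*(t^2 - t) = t*(t - 3)*(t - 1)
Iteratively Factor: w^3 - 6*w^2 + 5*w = (w - 1)*(w^2 - 5*w) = w*(w - 1)*(w - 5)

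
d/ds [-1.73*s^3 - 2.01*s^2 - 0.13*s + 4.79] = -5.19*s^2 - 4.02*s - 0.13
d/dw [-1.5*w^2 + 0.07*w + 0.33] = 0.07 - 3.0*w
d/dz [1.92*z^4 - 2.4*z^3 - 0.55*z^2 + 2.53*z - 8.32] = 7.68*z^3 - 7.2*z^2 - 1.1*z + 2.53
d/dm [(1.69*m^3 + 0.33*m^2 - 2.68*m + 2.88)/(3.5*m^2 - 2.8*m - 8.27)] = (5.915*m^4 - 9.464*m^3 - 33.4729*m^2 - 25.6182*m + 30.2276)/(12.25*m^4 - 19.6*m^3 - 50.05*m^2 + 46.312*m + 68.3929)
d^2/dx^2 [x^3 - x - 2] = 6*x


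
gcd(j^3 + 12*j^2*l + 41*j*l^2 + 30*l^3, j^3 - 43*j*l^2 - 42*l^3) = j^2 + 7*j*l + 6*l^2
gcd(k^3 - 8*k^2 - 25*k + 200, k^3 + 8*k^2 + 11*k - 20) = k + 5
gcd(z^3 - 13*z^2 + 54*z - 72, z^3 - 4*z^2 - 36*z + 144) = z^2 - 10*z + 24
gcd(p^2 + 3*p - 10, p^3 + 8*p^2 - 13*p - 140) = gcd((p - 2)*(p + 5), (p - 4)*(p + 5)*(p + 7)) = p + 5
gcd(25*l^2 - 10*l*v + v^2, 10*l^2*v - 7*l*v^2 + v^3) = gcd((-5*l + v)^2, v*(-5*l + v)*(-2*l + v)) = -5*l + v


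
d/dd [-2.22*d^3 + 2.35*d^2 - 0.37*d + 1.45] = -6.66*d^2 + 4.7*d - 0.37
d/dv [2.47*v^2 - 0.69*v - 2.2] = 4.94*v - 0.69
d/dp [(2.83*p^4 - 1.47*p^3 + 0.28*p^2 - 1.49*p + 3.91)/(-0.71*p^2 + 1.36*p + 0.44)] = (-4.0186*p^5 + 12.5901*p^4 + 0.9824*p^3 - 2.6175*p^2 + 5.7986*p - 5.9732)/(0.5041*p^4 - 1.9312*p^3 + 1.2248*p^2 + 1.1968*p + 0.1936)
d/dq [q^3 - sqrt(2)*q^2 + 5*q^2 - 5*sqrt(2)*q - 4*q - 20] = 3*q^2 - 2*sqrt(2)*q + 10*q - 5*sqrt(2) - 4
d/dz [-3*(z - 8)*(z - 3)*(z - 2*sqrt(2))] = -9*z^2 + 12*sqrt(2)*z + 66*z - 66*sqrt(2) - 72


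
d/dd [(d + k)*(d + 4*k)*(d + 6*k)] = 3*d^2 + 22*d*k + 34*k^2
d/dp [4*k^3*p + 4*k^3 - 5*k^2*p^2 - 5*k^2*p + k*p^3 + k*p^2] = k*(4*k^2 - 10*k*p - 5*k + 3*p^2 + 2*p)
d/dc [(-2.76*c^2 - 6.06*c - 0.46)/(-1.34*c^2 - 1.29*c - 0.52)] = (-4.56*c^2 + 1.6376*c + 2.5578)/(1.7956*c^4 + 3.4572*c^3 + 3.0577*c^2 + 1.3416*c + 0.2704)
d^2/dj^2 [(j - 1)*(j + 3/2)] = 2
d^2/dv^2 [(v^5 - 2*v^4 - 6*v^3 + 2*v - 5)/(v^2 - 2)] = 2*(3*v^7 - 2*v^6 - 18*v^5 + 12*v^4 + 30*v^3 - 63*v^2 - 60*v - 10)/(v^6 - 6*v^4 + 12*v^2 - 8)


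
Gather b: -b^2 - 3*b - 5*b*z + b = -b^2 + b*(-5*z - 2)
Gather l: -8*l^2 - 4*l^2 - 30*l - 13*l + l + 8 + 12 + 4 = -12*l^2 - 42*l + 24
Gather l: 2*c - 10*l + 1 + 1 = 2*c - 10*l + 2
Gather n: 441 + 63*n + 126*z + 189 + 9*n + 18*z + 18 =72*n + 144*z + 648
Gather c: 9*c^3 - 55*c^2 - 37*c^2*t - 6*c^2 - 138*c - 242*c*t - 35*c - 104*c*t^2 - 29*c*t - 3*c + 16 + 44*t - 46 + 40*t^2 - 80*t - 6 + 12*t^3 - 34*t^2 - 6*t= 9*c^3 + c^2*(-37*t - 61) + c*(-104*t^2 - 271*t - 176) + 12*t^3 + 6*t^2 - 42*t - 36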